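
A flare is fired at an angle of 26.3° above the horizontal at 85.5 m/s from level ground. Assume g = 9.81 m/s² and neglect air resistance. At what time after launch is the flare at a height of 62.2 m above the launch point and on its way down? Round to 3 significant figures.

v_y0 = 85.5 sin 26.3° = 37.88 m/s.
Set y = v_y0 t − ½ g t² = 62.2: 4.905 t² − 37.88 t + 62.2 = 0.
t = [37.88 ± √(1435 − 1220)] / 9.81 = (37.88 ± 14.66) / 9.81, giving t = 2.37 s or t = 5.36 s.
On the way down corresponds to the larger root: t = 5.36 s.

5.36 s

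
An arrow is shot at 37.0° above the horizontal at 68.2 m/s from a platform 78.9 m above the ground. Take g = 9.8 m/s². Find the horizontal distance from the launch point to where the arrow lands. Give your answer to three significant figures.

Components: v_x = 68.2 cos 37.0° = 54.47 m/s, v_y = 68.2 sin 37.0° = 41.04 m/s.
Vertical: 0 = 78.9 + 41.04 t − ½(9.8) t² ⇒ 4.900 t² − 41.04 t − 78.9 = 0.
t = [41.04 + √(1684 + 1546)] / 9.800 = 9.987 s.
Horizontal: R = v_x · t = 54.47 × 9.987 = 544 m.

544 m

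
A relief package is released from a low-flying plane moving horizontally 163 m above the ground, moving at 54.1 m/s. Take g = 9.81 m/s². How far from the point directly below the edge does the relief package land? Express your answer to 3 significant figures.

312 m

Initial vertical velocity is zero, so the fall time comes from h = ½ g t²: t = √(2 × 163 / 9.81) = 5.765 s.
Horizontal motion is uniform at 54.1 m/s, so x = 54.1 × 5.765 = 312 m.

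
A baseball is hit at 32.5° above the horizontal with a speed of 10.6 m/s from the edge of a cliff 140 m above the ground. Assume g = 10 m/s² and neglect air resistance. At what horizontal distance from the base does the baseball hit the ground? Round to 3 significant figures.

52.7 m

Components: v_x = 10.6 cos 32.5° = 8.940 m/s, v_y = 10.6 sin 32.5° = 5.695 m/s.
Vertical: 0 = 140 + 5.695 t − ½(10) t² ⇒ 5.000 t² − 5.695 t − 140 = 0.
t = [5.695 + √(32.43 + 2800)] / 10.00 = 5.892 s.
Horizontal: R = v_x · t = 8.940 × 5.892 = 52.7 m.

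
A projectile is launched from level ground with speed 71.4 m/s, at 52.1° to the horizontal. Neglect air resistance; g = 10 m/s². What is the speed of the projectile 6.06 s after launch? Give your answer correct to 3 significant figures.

v_x = 71.4 cos 52.1° = 43.86 m/s (constant).
v_y(t) = 71.4 sin 52.1° − g t = 56.34 − 10 × 6.06 = -4.260 m/s.
Speed = √(v_x² + v_y²) = √(1924 + 18.15) = 44.1 m/s.

44.1 m/s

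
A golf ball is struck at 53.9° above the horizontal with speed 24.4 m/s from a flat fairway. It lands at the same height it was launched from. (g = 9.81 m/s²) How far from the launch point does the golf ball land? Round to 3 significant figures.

For level ground, R = v₀² sin(2θ) / g.
sin(2 × 53.9°) = sin 107.8° = 0.9521.
R = (24.4)² × 0.9521 / 9.81 = 57.8 m.

57.8 m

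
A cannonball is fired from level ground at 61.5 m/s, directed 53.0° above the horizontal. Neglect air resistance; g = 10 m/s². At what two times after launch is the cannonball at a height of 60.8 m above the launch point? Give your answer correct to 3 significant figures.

v_y0 = 61.5 sin 53.0° = 49.12 m/s.
Set y = v_y0 t − ½ g t² = 60.8: 5.000 t² − 49.12 t + 60.8 = 0.
t = [49.12 ± √(2413 − 1216)] / 10 = (49.12 ± 34.60) / 10, giving t = 1.45 s or t = 8.37 s.
So the cannonball is at 60.8 m at t = 1.45 s (rising) and t = 8.37 s (falling).

1.45 s and 8.37 s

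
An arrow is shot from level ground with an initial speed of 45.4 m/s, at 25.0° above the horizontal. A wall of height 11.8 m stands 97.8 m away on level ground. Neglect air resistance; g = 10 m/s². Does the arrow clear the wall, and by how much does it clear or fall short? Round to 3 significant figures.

Yes — it clears the wall by 5.56 m.

v_x = 45.4 cos 25.0° = 41.15 m/s; v_y0 = 45.4 sin 25.0° = 19.19 m/s.
Time to reach the wall: t = 97.8 / 41.15 = 2.377 s.
Height at that point: y = 19.19×2.377 − 5.000×2.377² = 17.36 m.
That is 17.36 − 11.8 = 5.56 m above the top of the wall, so the arrow clears it.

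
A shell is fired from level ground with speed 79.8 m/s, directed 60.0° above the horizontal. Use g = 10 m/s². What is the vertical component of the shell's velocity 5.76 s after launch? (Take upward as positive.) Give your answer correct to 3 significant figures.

11.5 m/s

Initial vertical component: v_y0 = 79.8 sin 60.0° = 69.11 m/s.
v_y(t) = v_y0 − g t = 69.11 − 10 × 5.76 = 11.5 m/s.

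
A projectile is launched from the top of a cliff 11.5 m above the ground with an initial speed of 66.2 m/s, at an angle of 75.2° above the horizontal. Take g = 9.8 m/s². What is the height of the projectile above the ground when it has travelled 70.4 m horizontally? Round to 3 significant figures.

v_x = 66.2 cos 75.2° = 16.91 m/s, v_y0 = 66.2 sin 75.2° = 64.00 m/s.
Time to reach x = 70.4 m: t = x / v_x = 70.4 / 16.91 = 4.163 s.
y = 11.5 + v_y0 t − ½ g t² = 11.5 + 64.00×4.163 − 4.900×4.163² = 193 m.

193 m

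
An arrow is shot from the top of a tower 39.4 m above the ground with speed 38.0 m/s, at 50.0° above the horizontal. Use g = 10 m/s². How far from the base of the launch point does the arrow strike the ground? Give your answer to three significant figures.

170 m

Components: v_x = 38.0 cos 50.0° = 24.43 m/s, v_y = 38.0 sin 50.0° = 29.11 m/s.
Vertical: 0 = 39.4 + 29.11 t − ½(10) t² ⇒ 5.000 t² − 29.11 t − 39.4 = 0.
t = [29.11 + √(847.4 + 788.0)] / 10.00 = 6.955 s.
Horizontal: R = v_x · t = 24.43 × 6.955 = 170 m.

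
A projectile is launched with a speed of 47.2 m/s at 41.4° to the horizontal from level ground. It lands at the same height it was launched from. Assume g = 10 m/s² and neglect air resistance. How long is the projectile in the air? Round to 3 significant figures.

Vertical component: v_y = 47.2 sin 41.4° = 31.21 m/s.
For a projectile landing at launch height, time of flight is t = 2 v_y / g = 2 × 31.21 / 10 = 6.24 s.

6.24 s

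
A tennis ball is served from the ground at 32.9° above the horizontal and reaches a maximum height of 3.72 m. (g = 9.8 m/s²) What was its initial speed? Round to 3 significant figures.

15.7 m/s

At maximum height v_y = 0, so (v₀ sin θ)² = 2 g H.
v₀ sin 32.9° = √(2 × 9.8 × 3.72) = 8.539 m/s.
v₀ = 8.539 / sin 32.9° = 8.539 / 0.5432 = 15.7 m/s.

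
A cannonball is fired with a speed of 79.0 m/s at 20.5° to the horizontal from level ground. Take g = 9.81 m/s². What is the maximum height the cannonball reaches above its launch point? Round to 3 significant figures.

39.0 m

Vertical component of launch velocity: v_y = 79.0 sin 20.5° = 27.67 m/s.
At the highest point the vertical velocity is zero, so v_y² = 2 g h_max.
h_max = (27.67)² / (2 × 9.81) = 765.6 / 19.62 = 39.0 m.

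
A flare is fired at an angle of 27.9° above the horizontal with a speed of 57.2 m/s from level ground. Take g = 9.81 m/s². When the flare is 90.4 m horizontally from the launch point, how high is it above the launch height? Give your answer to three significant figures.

32.2 m

v_x = 57.2 cos 27.9° = 50.55 m/s, v_y0 = 57.2 sin 27.9° = 26.77 m/s.
Time to reach x = 90.4 m: t = x / v_x = 90.4 / 50.55 = 1.788 s.
y = v_y0 t − ½ g t² = 26.77×1.788 − 4.905×1.788² = 32.2 m.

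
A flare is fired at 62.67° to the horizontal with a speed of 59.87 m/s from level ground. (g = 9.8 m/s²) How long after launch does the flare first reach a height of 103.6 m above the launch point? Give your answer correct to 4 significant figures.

v_y0 = 59.87 sin 62.67° = 53.187 m/s.
Set y = v_y0 t − ½ g t² = 103.6: 4.900 t² − 53.187 t + 103.6 = 0.
t = [53.187 ± √(2828.9 − 2030.6)] / 9.8 = (53.187 ± 28.254) / 9.8, giving t = 2.544 s or t = 8.310 s.
The flare is on the way up at the first time, so t = 2.544 s.

2.544 s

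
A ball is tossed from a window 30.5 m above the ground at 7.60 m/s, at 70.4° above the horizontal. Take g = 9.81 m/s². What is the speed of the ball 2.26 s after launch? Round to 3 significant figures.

15.2 m/s

v_x = 7.60 cos 70.4° = 2.549 m/s (constant).
v_y(t) = 7.60 sin 70.4° − g t = 7.160 − 9.81 × 2.26 = -15.01 m/s.
Speed = √(v_x² + v_y²) = √(6.497 + 225.3) = 15.2 m/s.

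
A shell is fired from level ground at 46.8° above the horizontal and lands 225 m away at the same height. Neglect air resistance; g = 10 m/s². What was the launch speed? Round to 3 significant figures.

47.5 m/s

On level ground, R = v₀² sin(2θ) / g, so v₀ = √(R g / sin 2θ).
sin(2 × 46.8°) = 0.9980.
v₀ = √(225 × 10 / 0.9980) = √2255 = 47.5 m/s.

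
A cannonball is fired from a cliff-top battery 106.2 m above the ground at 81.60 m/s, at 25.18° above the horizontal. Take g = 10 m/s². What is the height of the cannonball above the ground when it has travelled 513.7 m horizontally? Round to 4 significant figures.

105.8 m

v_x = 81.60 cos 25.18° = 73.846 m/s, v_y0 = 81.60 sin 25.18° = 34.718 m/s.
Time to reach x = 513.7 m: t = x / v_x = 513.7 / 73.846 = 6.9564 s.
y = 106.2 + v_y0 t − ½ g t² = 106.2 + 34.718×6.9564 − 5.000×6.9564² = 105.8 m.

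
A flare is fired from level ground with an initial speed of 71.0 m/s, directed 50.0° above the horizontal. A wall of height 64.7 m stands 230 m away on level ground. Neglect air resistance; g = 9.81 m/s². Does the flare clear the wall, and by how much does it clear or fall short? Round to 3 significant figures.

Yes — it clears the wall by 84.8 m.

v_x = 71.0 cos 50.0° = 45.64 m/s; v_y0 = 71.0 sin 50.0° = 54.39 m/s.
Time to reach the wall: t = 230 / 45.64 = 5.039 s.
Height at that point: y = 54.39×5.039 − 4.905×5.039² = 149.5 m.
That is 149.5 − 64.7 = 84.8 m above the top of the wall, so the flare clears it.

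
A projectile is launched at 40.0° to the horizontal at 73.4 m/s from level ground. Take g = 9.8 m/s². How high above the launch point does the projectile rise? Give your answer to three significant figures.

Vertical component of launch velocity: v_y = 73.4 sin 40.0° = 47.18 m/s.
At the highest point the vertical velocity is zero, so v_y² = 2 g h_max.
h_max = (47.18)² / (2 × 9.8) = 2226 / 19.60 = 114 m.

114 m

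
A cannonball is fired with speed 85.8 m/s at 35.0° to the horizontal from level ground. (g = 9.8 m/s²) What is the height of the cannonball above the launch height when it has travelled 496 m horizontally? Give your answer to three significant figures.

103 m

v_x = 85.8 cos 35.0° = 70.28 m/s, v_y0 = 85.8 sin 35.0° = 49.21 m/s.
Time to reach x = 496 m: t = x / v_x = 496 / 70.28 = 7.057 s.
y = v_y0 t − ½ g t² = 49.21×7.057 − 4.900×7.057² = 103 m.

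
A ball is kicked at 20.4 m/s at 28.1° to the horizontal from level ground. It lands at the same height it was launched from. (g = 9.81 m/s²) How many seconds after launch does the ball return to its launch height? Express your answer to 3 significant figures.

1.96 s

Vertical component: v_y = 20.4 sin 28.1° = 9.609 m/s.
For a projectile landing at launch height, time of flight is t = 2 v_y / g = 2 × 9.609 / 9.81 = 1.96 s.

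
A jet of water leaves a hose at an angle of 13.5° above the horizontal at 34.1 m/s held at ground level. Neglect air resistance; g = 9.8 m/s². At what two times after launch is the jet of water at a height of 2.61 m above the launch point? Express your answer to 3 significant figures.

v_y0 = 34.1 sin 13.5° = 7.960 m/s.
Set y = v_y0 t − ½ g t² = 2.61: 4.900 t² − 7.960 t + 2.61 = 0.
t = [7.960 ± √(63.36 − 51.16)] / 9.8 = (7.960 ± 3.493) / 9.8, giving t = 0.456 s or t = 1.17 s.
So the jet of water is at 2.61 m at t = 0.456 s (rising) and t = 1.17 s (falling).

0.456 s and 1.17 s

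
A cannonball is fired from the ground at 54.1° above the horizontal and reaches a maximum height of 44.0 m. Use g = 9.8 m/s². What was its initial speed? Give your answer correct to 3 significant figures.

36.3 m/s

At maximum height v_y = 0, so (v₀ sin θ)² = 2 g H.
v₀ sin 54.1° = √(2 × 9.8 × 44.0) = 29.37 m/s.
v₀ = 29.37 / sin 54.1° = 29.37 / 0.8100 = 36.3 m/s.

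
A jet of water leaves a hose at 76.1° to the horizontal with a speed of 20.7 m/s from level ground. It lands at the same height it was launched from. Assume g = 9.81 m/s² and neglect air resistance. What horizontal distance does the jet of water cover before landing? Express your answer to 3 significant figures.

For level ground, R = v₀² sin(2θ) / g.
sin(2 × 76.1°) = sin 152.2° = 0.4664.
R = (20.7)² × 0.4664 / 9.81 = 20.4 m.

20.4 m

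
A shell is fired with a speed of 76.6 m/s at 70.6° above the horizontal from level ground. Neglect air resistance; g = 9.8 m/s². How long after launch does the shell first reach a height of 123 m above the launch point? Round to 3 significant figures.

1.96 s

v_y0 = 76.6 sin 70.6° = 72.25 m/s.
Set y = v_y0 t − ½ g t² = 123: 4.900 t² − 72.25 t + 123 = 0.
t = [72.25 ± √(5220 − 2411)] / 9.8 = (72.25 ± 53.00) / 9.8, giving t = 1.96 s or t = 12.8 s.
The shell is on the way up at the first time, so t = 1.96 s.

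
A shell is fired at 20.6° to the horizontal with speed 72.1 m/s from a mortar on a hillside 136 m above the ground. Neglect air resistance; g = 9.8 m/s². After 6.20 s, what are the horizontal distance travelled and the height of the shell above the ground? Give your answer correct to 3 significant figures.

v_x = 72.1 cos 20.6° = 67.49 m/s; v_y0 = 72.1 sin 20.6° = 25.37 m/s.
x = v_x t = 67.49 × 6.20 = 418 m.
y = 136 + v_y0 t − ½ g t² = 105 m.

x = 418 m, y = 105 m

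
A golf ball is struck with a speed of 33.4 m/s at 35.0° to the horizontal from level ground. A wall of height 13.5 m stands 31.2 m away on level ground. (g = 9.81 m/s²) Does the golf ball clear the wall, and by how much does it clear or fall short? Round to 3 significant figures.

v_x = 33.4 cos 35.0° = 27.36 m/s; v_y0 = 33.4 sin 35.0° = 19.16 m/s.
Time to reach the wall: t = 31.2 / 27.36 = 1.140 s.
Height at that point: y = 19.16×1.140 − 4.905×1.140² = 15.47 m.
That is 15.47 − 13.5 = 1.97 m above the top of the wall, so the golf ball clears it.

Yes — it clears the wall by 1.97 m.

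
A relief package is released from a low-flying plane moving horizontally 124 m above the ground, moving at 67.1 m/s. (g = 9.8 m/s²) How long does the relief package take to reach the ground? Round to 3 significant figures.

5.03 s

The horizontal speed doesn't affect the fall. With v_y0 = 0, h = ½ g t².
t = √(2 × 124 / 9.8) = √25.31 = 5.03 s.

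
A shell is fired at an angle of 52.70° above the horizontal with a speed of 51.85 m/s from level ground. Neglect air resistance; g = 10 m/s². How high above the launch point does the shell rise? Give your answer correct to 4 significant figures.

85.06 m

Vertical component of launch velocity: v_y = 51.85 sin 52.70° = 41.245 m/s.
At the highest point the vertical velocity is zero, so v_y² = 2 g h_max.
h_max = (41.245)² / (2 × 10) = 1701.2 / 20.00 = 85.06 m.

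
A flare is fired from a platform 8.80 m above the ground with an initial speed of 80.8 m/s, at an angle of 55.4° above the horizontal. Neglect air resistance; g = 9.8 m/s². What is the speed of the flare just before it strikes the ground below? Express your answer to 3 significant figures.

v_x = 80.8 cos 55.4° = 45.88 m/s is unchanged throughout.
For the vertical component, v_y² = v_y0² + 2 g h = (66.51)² + 2×9.8×8.80 = 4596, so |v_y| = 67.79 m/s.
Impact speed = √(v_x² + v_y²) = √(2105 + 4596) = 81.9 m/s.

81.9 m/s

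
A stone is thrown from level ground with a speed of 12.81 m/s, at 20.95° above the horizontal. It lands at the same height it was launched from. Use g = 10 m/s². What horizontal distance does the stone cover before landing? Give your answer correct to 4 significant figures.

10.96 m

Components: v_x = 12.81 cos 20.95° = 11.963 m/s, v_y = 12.81 sin 20.95° = 4.5803 m/s.
Time of flight (same landing height): t = 2 v_y / g = 2 × 4.5803 / 10 = 0.91606 s.
Range: R = v_x · t = 11.963 × 0.91606 = 10.96 m.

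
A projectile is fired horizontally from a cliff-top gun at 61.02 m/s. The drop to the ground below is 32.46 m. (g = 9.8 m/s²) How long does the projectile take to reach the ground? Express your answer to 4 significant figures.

The horizontal speed doesn't affect the fall. With v_y0 = 0, h = ½ g t².
t = √(2 × 32.46 / 9.8) = √6.6245 = 2.574 s.

2.574 s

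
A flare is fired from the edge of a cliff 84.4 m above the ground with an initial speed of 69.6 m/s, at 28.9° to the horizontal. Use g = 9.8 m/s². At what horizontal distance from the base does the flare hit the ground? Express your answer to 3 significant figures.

537 m

Components: v_x = 69.6 cos 28.9° = 60.93 m/s, v_y = 69.6 sin 28.9° = 33.64 m/s.
Vertical: 0 = 84.4 + 33.64 t − ½(9.8) t² ⇒ 4.900 t² − 33.64 t − 84.4 = 0.
t = [33.64 + √(1132 + 1654)] / 9.800 = 8.819 s.
Horizontal: R = v_x · t = 60.93 × 8.819 = 537 m.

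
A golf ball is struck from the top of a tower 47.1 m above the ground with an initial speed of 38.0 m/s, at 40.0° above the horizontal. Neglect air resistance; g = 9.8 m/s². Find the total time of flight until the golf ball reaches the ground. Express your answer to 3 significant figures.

Vertical component: v_y = 38.0 sin 40.0° = 24.43 m/s.
Taking up as positive with launch at y = 47.1 m, landing at y = 0: 0 = 47.1 + 24.43 t − ½(9.8) t².
Solving 4.900 t² − 24.43 t − 47.1 = 0 gives t = [24.43 + √(24.43² + 4·4.900·47.1)] / 9.800 = 6.47 s.

6.47 s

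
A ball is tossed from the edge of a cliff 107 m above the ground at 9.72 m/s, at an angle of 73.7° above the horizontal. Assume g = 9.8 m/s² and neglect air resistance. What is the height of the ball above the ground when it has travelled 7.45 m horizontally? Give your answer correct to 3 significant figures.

95.9 m

v_x = 9.72 cos 73.7° = 2.728 m/s, v_y0 = 9.72 sin 73.7° = 9.329 m/s.
Time to reach x = 7.45 m: t = x / v_x = 7.45 / 2.728 = 2.731 s.
y = 107 + v_y0 t − ½ g t² = 107 + 9.329×2.731 − 4.900×2.731² = 95.9 m.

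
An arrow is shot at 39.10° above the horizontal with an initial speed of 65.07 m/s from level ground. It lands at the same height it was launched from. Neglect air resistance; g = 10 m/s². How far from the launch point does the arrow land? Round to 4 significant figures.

For level ground, R = v₀² sin(2θ) / g.
sin(2 × 39.10°) = sin 78.200° = 0.9789.
R = (65.07)² × 0.9789 / 10 = 414.5 m.

414.5 m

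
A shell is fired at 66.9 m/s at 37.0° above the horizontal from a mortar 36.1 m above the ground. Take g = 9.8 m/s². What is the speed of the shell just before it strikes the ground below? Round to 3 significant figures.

72.0 m/s

v_x = 66.9 cos 37.0° = 53.43 m/s is unchanged throughout.
For the vertical component, v_y² = v_y0² + 2 g h = (40.26)² + 2×9.8×36.1 = 2328, so |v_y| = 48.25 m/s.
Impact speed = √(v_x² + v_y²) = √(2855 + 2328) = 72.0 m/s.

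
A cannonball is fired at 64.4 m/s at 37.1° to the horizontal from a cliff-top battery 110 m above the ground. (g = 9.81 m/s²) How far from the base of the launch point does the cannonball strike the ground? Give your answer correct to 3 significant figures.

520 m

Components: v_x = 64.4 cos 37.1° = 51.36 m/s, v_y = 64.4 sin 37.1° = 38.85 m/s.
Vertical: 0 = 110 + 38.85 t − ½(9.81) t² ⇒ 4.905 t² − 38.85 t − 110 = 0.
t = [38.85 + √(1509 + 2158)] / 9.810 = 10.13 s.
Horizontal: R = v_x · t = 51.36 × 10.13 = 520 m.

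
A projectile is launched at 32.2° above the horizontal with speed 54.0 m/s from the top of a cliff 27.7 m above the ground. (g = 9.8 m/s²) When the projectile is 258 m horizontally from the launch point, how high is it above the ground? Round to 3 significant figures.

34.0 m

v_x = 54.0 cos 32.2° = 45.69 m/s, v_y0 = 54.0 sin 32.2° = 28.78 m/s.
Time to reach x = 258 m: t = x / v_x = 258 / 45.69 = 5.647 s.
y = 27.7 + v_y0 t − ½ g t² = 27.7 + 28.78×5.647 − 4.900×5.647² = 34.0 m.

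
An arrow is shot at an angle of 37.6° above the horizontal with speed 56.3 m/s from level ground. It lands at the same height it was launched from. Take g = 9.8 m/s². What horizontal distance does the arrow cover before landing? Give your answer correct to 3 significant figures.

For level ground, R = v₀² sin(2θ) / g.
sin(2 × 37.6°) = sin 75.20° = 0.9668.
R = (56.3)² × 0.9668 / 9.8 = 313 m.

313 m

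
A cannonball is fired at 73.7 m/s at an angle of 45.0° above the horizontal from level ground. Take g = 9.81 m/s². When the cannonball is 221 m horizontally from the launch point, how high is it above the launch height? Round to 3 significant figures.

133 m

v_x = 73.7 cos 45.0° = 52.11 m/s, v_y0 = 73.7 sin 45.0° = 52.11 m/s.
Time to reach x = 221 m: t = x / v_x = 221 / 52.11 = 4.241 s.
y = v_y0 t − ½ g t² = 52.11×4.241 − 4.905×4.241² = 133 m.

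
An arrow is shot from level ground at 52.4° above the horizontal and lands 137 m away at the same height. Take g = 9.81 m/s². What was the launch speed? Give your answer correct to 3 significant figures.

On level ground, R = v₀² sin(2θ) / g, so v₀ = √(R g / sin 2θ).
sin(2 × 52.4°) = 0.9668.
v₀ = √(137 × 9.81 / 0.9668) = √1390 = 37.3 m/s.

37.3 m/s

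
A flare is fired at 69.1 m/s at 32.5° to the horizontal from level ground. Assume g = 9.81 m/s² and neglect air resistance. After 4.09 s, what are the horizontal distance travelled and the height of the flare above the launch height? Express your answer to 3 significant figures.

v_x = 69.1 cos 32.5° = 58.28 m/s; v_y0 = 69.1 sin 32.5° = 37.13 m/s.
x = v_x t = 58.28 × 4.09 = 238 m.
y = v_y0 t − ½ g t² = 37.13×4.09 − 4.905×4.09² = 69.8 m.

x = 238 m, y = 69.8 m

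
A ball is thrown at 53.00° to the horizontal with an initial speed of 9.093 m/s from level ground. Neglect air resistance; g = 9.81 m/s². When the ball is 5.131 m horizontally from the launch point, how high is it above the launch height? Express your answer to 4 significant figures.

2.497 m

v_x = 9.093 cos 53.00° = 5.4723 m/s, v_y0 = 9.093 sin 53.00° = 7.2620 m/s.
Time to reach x = 5.131 m: t = x / v_x = 5.131 / 5.4723 = 0.93763 s.
y = v_y0 t − ½ g t² = 7.2620×0.93763 − 4.905×0.93763² = 2.497 m.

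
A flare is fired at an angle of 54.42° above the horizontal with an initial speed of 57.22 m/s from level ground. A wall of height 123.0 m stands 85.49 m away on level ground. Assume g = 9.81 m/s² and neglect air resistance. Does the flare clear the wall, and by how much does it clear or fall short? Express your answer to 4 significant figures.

v_x = 57.22 cos 54.42° = 33.293 m/s; v_y0 = 57.22 sin 54.42° = 46.537 m/s.
Time to reach the wall: t = 85.49 / 33.293 = 2.5678 s.
Height at that point: y = 46.537×2.5678 − 4.905×2.5678² = 87.156 m.
That is 123.0 − 87.156 = 35.84 m below the top of the wall, so the flare does not clear it.

No — it falls 35.84 m short of clearing the wall.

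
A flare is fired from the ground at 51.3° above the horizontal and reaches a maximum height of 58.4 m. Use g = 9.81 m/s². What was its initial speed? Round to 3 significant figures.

43.4 m/s

At maximum height v_y = 0, so (v₀ sin θ)² = 2 g H.
v₀ sin 51.3° = √(2 × 9.81 × 58.4) = 33.85 m/s.
v₀ = 33.85 / sin 51.3° = 33.85 / 0.7804 = 43.4 m/s.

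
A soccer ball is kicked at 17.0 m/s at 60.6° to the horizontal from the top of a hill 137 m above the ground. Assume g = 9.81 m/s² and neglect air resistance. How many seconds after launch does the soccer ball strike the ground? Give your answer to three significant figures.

7.01 s

Vertical component: v_y = 17.0 sin 60.6° = 14.81 m/s.
Taking up as positive with launch at y = 137 m, landing at y = 0: 0 = 137 + 14.81 t − ½(9.81) t².
Solving 4.905 t² − 14.81 t − 137 = 0 gives t = [14.81 + √(14.81² + 4·4.905·137)] / 9.810 = 7.01 s.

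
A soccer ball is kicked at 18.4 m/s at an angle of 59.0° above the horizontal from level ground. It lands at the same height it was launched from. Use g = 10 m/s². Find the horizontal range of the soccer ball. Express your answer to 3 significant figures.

29.9 m

For level ground, R = v₀² sin(2θ) / g.
sin(2 × 59.0°) = sin 118.0° = 0.8829.
R = (18.4)² × 0.8829 / 10 = 29.9 m.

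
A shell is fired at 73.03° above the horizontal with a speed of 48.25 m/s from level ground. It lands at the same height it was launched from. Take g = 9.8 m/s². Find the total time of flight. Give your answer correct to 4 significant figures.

9.418 s

Vertical component: v_y = 48.25 sin 73.03° = 46.149 m/s.
For a projectile landing at launch height, time of flight is t = 2 v_y / g = 2 × 46.149 / 9.8 = 9.418 s.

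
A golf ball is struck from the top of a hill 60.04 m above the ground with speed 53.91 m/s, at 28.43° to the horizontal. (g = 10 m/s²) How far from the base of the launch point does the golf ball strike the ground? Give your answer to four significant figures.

326.1 m

Components: v_x = 53.91 cos 28.43° = 47.408 m/s, v_y = 53.91 sin 28.43° = 25.666 m/s.
Vertical: 0 = 60.04 + 25.666 t − ½(10) t² ⇒ 5.000 t² − 25.666 t − 60.04 = 0.
t = [25.666 + √(658.74 + 1200.8)] / 10.00 = 6.8788 s.
Horizontal: R = v_x · t = 47.408 × 6.8788 = 326.1 m.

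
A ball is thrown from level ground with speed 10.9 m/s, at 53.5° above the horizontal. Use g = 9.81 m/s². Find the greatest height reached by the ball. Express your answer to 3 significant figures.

3.91 m

Vertical component of launch velocity: v_y = 10.9 sin 53.5° = 8.762 m/s.
At the highest point the vertical velocity is zero, so v_y² = 2 g h_max.
h_max = (8.762)² / (2 × 9.81) = 76.77 / 19.62 = 3.91 m.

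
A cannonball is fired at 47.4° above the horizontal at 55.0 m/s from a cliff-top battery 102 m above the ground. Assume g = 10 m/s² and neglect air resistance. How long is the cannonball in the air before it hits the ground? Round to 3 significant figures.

10.1 s

Vertical component: v_y = 55.0 sin 47.4° = 40.49 m/s.
Taking up as positive with launch at y = 102 m, landing at y = 0: 0 = 102 + 40.49 t − ½(10) t².
Solving 5.000 t² − 40.49 t − 102 = 0 gives t = [40.49 + √(40.49² + 4·5.000·102)] / 10.00 = 10.1 s.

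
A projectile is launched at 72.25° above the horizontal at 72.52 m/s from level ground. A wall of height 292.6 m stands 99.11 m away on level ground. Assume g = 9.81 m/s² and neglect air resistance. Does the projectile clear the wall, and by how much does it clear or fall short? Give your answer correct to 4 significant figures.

No — it falls 81.55 m short of clearing the wall.

v_x = 72.52 cos 72.25° = 22.109 m/s; v_y0 = 72.52 sin 72.25° = 69.068 m/s.
Time to reach the wall: t = 99.11 / 22.109 = 4.4828 s.
Height at that point: y = 69.068×4.4828 − 4.905×4.4828² = 211.05 m.
That is 292.6 − 211.05 = 81.55 m below the top of the wall, so the projectile does not clear it.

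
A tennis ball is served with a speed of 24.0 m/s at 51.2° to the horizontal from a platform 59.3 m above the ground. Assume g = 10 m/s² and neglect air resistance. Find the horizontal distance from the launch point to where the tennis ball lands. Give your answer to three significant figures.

Components: v_x = 24.0 cos 51.2° = 15.04 m/s, v_y = 24.0 sin 51.2° = 18.70 m/s.
Vertical: 0 = 59.3 + 18.70 t − ½(10) t² ⇒ 5.000 t² − 18.70 t − 59.3 = 0.
t = [18.70 + √(349.7 + 1186)] / 10.00 = 5.789 s.
Horizontal: R = v_x · t = 15.04 × 5.789 = 87.1 m.

87.1 m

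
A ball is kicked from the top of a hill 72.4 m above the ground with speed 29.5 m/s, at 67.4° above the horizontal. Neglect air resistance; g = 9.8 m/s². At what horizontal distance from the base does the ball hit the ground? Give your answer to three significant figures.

Components: v_x = 29.5 cos 67.4° = 11.34 m/s, v_y = 29.5 sin 67.4° = 27.23 m/s.
Vertical: 0 = 72.4 + 27.23 t − ½(9.8) t² ⇒ 4.900 t² − 27.23 t − 72.4 = 0.
t = [27.23 + √(741.5 + 1419)] / 9.800 = 7.522 s.
Horizontal: R = v_x · t = 11.34 × 7.522 = 85.3 m.

85.3 m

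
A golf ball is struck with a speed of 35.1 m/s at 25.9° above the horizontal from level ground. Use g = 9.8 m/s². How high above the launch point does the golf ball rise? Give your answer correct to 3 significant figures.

12.0 m

Vertical component of launch velocity: v_y = 35.1 sin 25.9° = 15.33 m/s.
At the highest point the vertical velocity is zero, so v_y² = 2 g h_max.
h_max = (15.33)² / (2 × 9.8) = 235.0 / 19.60 = 12.0 m.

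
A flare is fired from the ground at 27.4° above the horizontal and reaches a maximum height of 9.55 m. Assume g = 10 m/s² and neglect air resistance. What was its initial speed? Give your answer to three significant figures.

At maximum height v_y = 0, so (v₀ sin θ)² = 2 g H.
v₀ sin 27.4° = √(2 × 10 × 9.55) = 13.82 m/s.
v₀ = 13.82 / sin 27.4° = 13.82 / 0.4602 = 30.0 m/s.

30.0 m/s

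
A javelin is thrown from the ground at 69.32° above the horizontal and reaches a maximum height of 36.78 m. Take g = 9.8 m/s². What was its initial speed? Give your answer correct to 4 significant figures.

28.70 m/s

At maximum height v_y = 0, so (v₀ sin θ)² = 2 g H.
v₀ sin 69.32° = √(2 × 9.8 × 36.78) = 26.849 m/s.
v₀ = 26.849 / sin 69.32° = 26.849 / 0.9356 = 28.70 m/s.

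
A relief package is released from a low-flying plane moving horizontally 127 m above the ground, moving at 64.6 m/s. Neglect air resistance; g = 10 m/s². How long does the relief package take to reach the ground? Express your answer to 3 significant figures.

5.04 s

The horizontal speed doesn't affect the fall. With v_y0 = 0, h = ½ g t².
t = √(2 × 127 / 10) = √25.40 = 5.04 s.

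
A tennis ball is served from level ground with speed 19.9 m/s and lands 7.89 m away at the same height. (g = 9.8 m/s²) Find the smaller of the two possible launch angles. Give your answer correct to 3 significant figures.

5.63°

Level-ground range: R = v₀² sin(2θ)/g ⇒ sin 2θ = R g / v₀² = 7.89×9.8/19.9² = 0.1953.
2θ = arcsin(0.1953) = 11.26° or 180° − 11.26° = 168.74°.
So θ = 5.63° or θ = 84.4°.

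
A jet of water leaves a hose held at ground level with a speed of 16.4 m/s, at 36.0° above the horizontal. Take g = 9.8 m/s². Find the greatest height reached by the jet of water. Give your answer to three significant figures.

Vertical component of launch velocity: v_y = 16.4 sin 36.0° = 9.640 m/s.
At the highest point the vertical velocity is zero, so v_y² = 2 g h_max.
h_max = (9.640)² / (2 × 9.8) = 92.93 / 19.60 = 4.74 m.

4.74 m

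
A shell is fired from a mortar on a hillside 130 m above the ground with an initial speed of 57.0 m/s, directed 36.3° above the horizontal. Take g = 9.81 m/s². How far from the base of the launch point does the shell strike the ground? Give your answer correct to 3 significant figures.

Components: v_x = 57.0 cos 36.3° = 45.94 m/s, v_y = 57.0 sin 36.3° = 33.74 m/s.
Vertical: 0 = 130 + 33.74 t − ½(9.81) t² ⇒ 4.905 t² − 33.74 t − 130 = 0.
t = [33.74 + √(1138 + 2551)] / 9.810 = 9.631 s.
Horizontal: R = v_x · t = 45.94 × 9.631 = 442 m.

442 m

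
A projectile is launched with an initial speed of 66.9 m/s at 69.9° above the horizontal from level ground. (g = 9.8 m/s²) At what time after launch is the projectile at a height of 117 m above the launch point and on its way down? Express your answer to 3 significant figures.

10.6 s

v_y0 = 66.9 sin 69.9° = 62.83 m/s.
Set y = v_y0 t − ½ g t² = 117: 4.900 t² − 62.83 t + 117 = 0.
t = [62.83 ± √(3948 − 2293)] / 9.8 = (62.83 ± 40.68) / 9.8, giving t = 2.26 s or t = 10.6 s.
On the way down corresponds to the larger root: t = 10.6 s.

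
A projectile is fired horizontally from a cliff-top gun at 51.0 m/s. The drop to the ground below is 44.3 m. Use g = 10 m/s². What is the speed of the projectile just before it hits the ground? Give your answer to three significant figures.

Fall time: t = √(2 × 44.3 / 10) = 2.977 s.
At impact: v_x = 51.0 m/s (unchanged), v_y = g t = 10 × 2.977 = 29.77 m/s.
Speed = √(v_x² + v_y²) = √(2601 + 886.3) = 59.1 m/s.

59.1 m/s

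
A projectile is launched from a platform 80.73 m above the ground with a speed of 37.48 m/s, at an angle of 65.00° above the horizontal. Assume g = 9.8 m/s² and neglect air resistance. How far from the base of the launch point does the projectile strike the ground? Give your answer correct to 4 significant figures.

139.4 m

Components: v_x = 37.48 cos 65.00° = 15.840 m/s, v_y = 37.48 sin 65.00° = 33.968 m/s.
Vertical: 0 = 80.73 + 33.968 t − ½(9.8) t² ⇒ 4.900 t² − 33.968 t − 80.73 = 0.
t = [33.968 + √(1153.8 + 1582.3)] / 9.800 = 8.8036 s.
Horizontal: R = v_x · t = 15.840 × 8.8036 = 139.4 m.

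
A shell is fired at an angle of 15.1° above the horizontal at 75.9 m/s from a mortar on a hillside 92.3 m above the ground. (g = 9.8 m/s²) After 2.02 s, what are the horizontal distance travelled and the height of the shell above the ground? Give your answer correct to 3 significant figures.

v_x = 75.9 cos 15.1° = 73.28 m/s; v_y0 = 75.9 sin 15.1° = 19.77 m/s.
x = v_x t = 73.28 × 2.02 = 148 m.
y = 92.3 + v_y0 t − ½ g t² = 112 m.

x = 148 m, y = 112 m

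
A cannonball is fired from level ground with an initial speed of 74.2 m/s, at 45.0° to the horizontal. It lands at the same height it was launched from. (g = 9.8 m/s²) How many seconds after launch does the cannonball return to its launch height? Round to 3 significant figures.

Vertical component: v_y = 74.2 sin 45.0° = 52.47 m/s.
For a projectile landing at launch height, time of flight is t = 2 v_y / g = 2 × 52.47 / 9.8 = 10.7 s.

10.7 s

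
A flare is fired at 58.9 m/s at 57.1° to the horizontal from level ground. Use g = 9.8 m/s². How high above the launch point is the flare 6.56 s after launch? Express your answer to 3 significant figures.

114 m

v_y0 = 58.9 sin 57.1° = 49.45 m/s.
y(t) = v_y0 t − ½ g t² = 49.45×6.56 − 4.900×6.56² = 114 m.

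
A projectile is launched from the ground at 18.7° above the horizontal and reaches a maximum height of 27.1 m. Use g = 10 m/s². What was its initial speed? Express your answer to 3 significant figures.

At maximum height v_y = 0, so (v₀ sin θ)² = 2 g H.
v₀ sin 18.7° = √(2 × 10 × 27.1) = 23.28 m/s.
v₀ = 23.28 / sin 18.7° = 23.28 / 0.3206 = 72.6 m/s.

72.6 m/s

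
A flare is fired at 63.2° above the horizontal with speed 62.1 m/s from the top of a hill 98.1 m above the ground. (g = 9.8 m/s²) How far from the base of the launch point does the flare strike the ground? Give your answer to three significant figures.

Components: v_x = 62.1 cos 63.2° = 28.00 m/s, v_y = 62.1 sin 63.2° = 55.43 m/s.
Vertical: 0 = 98.1 + 55.43 t − ½(9.8) t² ⇒ 4.900 t² − 55.43 t − 98.1 = 0.
t = [55.43 + √(3072 + 1923)] / 9.800 = 12.87 s.
Horizontal: R = v_x · t = 28.00 × 12.87 = 360 m.

360 m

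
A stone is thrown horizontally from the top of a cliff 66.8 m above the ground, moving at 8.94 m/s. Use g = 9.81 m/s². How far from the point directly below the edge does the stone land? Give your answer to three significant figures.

33.0 m

Initial vertical velocity is zero, so the fall time comes from h = ½ g t²: t = √(2 × 66.8 / 9.81) = 3.690 s.
Horizontal motion is uniform at 8.94 m/s, so x = 8.94 × 3.690 = 33.0 m.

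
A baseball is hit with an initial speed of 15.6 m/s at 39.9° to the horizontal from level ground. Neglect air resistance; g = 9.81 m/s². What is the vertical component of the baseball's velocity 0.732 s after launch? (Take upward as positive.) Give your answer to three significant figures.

Initial vertical component: v_y0 = 15.6 sin 39.9° = 10.01 m/s.
v_y(t) = v_y0 − g t = 10.01 − 9.81 × 0.732 = 2.83 m/s.

2.83 m/s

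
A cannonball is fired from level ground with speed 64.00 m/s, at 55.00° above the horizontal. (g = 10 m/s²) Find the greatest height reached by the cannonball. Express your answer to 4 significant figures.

Vertical component of launch velocity: v_y = 64.00 sin 55.00° = 52.426 m/s.
At the highest point the vertical velocity is zero, so v_y² = 2 g h_max.
h_max = (52.426)² / (2 × 10) = 2748.5 / 20.00 = 137.4 m.

137.4 m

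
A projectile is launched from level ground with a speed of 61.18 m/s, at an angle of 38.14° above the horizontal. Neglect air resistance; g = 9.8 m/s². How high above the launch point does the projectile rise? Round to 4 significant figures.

72.84 m

Vertical component of launch velocity: v_y = 61.18 sin 38.14° = 37.784 m/s.
At the highest point the vertical velocity is zero, so v_y² = 2 g h_max.
h_max = (37.784)² / (2 × 9.8) = 1427.6 / 19.60 = 72.84 m.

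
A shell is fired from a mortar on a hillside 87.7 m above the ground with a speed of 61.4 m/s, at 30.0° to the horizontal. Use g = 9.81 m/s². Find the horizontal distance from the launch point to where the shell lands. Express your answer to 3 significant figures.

446 m

Components: v_x = 61.4 cos 30.0° = 53.17 m/s, v_y = 61.4 sin 30.0° = 30.70 m/s.
Vertical: 0 = 87.7 + 30.70 t − ½(9.81) t² ⇒ 4.905 t² − 30.70 t − 87.7 = 0.
t = [30.70 + √(942.5 + 1721)] / 9.810 = 8.390 s.
Horizontal: R = v_x · t = 53.17 × 8.390 = 446 m.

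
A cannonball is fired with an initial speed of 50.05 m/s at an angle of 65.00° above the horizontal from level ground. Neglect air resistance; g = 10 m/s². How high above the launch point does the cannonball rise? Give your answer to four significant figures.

Vertical component of launch velocity: v_y = 50.05 sin 65.00° = 45.361 m/s.
At the highest point the vertical velocity is zero, so v_y² = 2 g h_max.
h_max = (45.361)² / (2 × 10) = 2057.6 / 20.00 = 102.9 m.

102.9 m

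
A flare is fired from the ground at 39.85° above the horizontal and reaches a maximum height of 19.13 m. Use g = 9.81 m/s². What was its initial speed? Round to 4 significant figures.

30.23 m/s

At maximum height v_y = 0, so (v₀ sin θ)² = 2 g H.
v₀ sin 39.85° = √(2 × 9.81 × 19.13) = 19.373 m/s.
v₀ = 19.373 / sin 39.85° = 19.373 / 0.6408 = 30.23 m/s.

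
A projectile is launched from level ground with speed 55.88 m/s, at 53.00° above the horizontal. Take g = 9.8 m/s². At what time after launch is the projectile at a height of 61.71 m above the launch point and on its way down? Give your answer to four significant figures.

v_y0 = 55.88 sin 53.00° = 44.628 m/s.
Set y = v_y0 t − ½ g t² = 61.71: 4.900 t² − 44.628 t + 61.71 = 0.
t = [44.628 ± √(1991.7 − 1209.5)] / 9.8 = (44.628 ± 27.968) / 9.8, giving t = 1.700 s or t = 7.408 s.
On the way down corresponds to the larger root: t = 7.408 s.

7.408 s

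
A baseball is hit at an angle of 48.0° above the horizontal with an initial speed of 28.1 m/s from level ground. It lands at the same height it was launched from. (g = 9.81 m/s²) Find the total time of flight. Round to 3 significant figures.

Vertical component: v_y = 28.1 sin 48.0° = 20.88 m/s.
For a projectile landing at launch height, time of flight is t = 2 v_y / g = 2 × 20.88 / 9.81 = 4.26 s.

4.26 s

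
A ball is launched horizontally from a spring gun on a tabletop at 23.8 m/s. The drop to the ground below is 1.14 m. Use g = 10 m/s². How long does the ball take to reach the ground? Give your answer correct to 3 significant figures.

The horizontal speed doesn't affect the fall. With v_y0 = 0, h = ½ g t².
t = √(2 × 1.14 / 10) = √0.2280 = 0.477 s.

0.477 s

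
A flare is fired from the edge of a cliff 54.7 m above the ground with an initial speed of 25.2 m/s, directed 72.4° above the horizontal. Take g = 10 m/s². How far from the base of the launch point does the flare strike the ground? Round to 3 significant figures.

Components: v_x = 25.2 cos 72.4° = 7.620 m/s, v_y = 25.2 sin 72.4° = 24.02 m/s.
Vertical: 0 = 54.7 + 24.02 t − ½(10) t² ⇒ 5.000 t² − 24.02 t − 54.7 = 0.
t = [24.02 + √(577.0 + 1094)] / 10.00 = 6.490 s.
Horizontal: R = v_x · t = 7.620 × 6.490 = 49.5 m.

49.5 m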